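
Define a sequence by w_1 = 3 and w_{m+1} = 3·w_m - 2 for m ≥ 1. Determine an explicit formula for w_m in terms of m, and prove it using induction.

Computing the first terms: w_1 = 3, w_2 = 7, w_3 = 19. This suggests w_m = 2·3^(m - 1) + 1.
Base step (m = 1): the formula gives 3 = 3 = w_1.
Suppose the result is true for m = i, so w_i = 2·3^(i - 1) + 1.
Then w_{i+1} = 3·w_i - 2 = 3·(2·3^(i - 1) + 1) - 2 = 2·3^i + 1 = 2·3^((i+1) - 1) + 1,
which is the claimed formula at m = i+1.
Hence, by induction on m, the claim holds for every m ≥ 1.

w_m = 2·3^(m - 1) + 1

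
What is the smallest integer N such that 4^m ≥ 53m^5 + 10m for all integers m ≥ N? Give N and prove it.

At m = 11: 4194304 < 8535813, so the inequality fails and N ≥ 12. We prove 4^m ≥ 53m^5 + 10m for all m ≥ 12.
For the base case m = 12: 4^m = 16777216 and 53m^5 + 10m = 13188216, so 16777216 ≥ 13188216.
Inductive step: assume the claim holds for m = k, so 4^k ≥ 53k^5 + 10k.
Then 4^(k + 1) = 4·(4^k) ≥ 4·(53k^5 + 10k).
Also, for k ≥ 12 we have 4·(53k^5 + 10k) ≥ 53(k+1)^5 + 10(k+1), since 4·(53k^5 + 10k) − (53(k+1)^5 + 10(k+1)) = 159k^5 - 265k^4 - 530k^3 - 530k^2 - 235k - 63, which is nonnegative for all k ≥ 12.
Combining, 4^(k + 1) ≥ 53(k+1)^5 + 10(k+1).
By the principle of mathematical induction, the result holds for all m ≥ 12.
Hence the smallest such N is 12.

N = 12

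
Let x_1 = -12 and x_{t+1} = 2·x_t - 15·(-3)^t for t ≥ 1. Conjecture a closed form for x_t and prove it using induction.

Computing the first terms: x_1 = -12, x_2 = 21, x_3 = -93. This suggests x_t = -(-3)^(t + 1) - 3·2^(t - 1).
For the base case t = 1: the formula gives -12 = -12 = x_1.
Inductive step: assume the claim holds for t = i, so x_i = -(-3)^(i + 1) - 3·2^(i - 1).
Then x_{i+1} = 2·x_i - 15·(-3)^i = 2·(-(-3)^(i + 1) - 3·2^(i - 1)) - 15·(-3)^i = -(-3)^(i + 2) - 3·2^i = -(-3)^((i+1) + 1) - 3·2^((i+1) - 1),
which is the claimed formula at t = i+1.
This completes the induction.

x_t = -(-3)^(t + 1) - 3·2^(t - 1)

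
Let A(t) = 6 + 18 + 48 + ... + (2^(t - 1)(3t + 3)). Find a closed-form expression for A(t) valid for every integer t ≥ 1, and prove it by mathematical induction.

A(t) = 3·2^t·t

We claim A(t) = 3·2^t·t for all t ≥ 1.
Base step (t = 1): A(1) = 6, and the closed form gives 6. They agree.
Inductive step: suppose the statement holds for some p ≥ 1, so A(p) = 3·2^p·p.
Then A(p+1) = A(p) + (3·2^p(p + 2)) = (3·2^p·p) + (3·2^p(p + 2)).
Simplifying, A(p+1) = 6·2^p(p + 1) = 3·2^(p+1)·(p+1),
which is the closed form with t = p+1.
This completes the induction.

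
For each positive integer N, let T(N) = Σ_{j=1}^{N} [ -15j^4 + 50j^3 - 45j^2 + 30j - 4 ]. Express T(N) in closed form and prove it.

T(N) = -N(3N^4 - 5N^3 - 5N^2 - 5N - 4)

We claim T(N) = -N(3N^4 - 5N^3 - 5N^2 - 5N - 4) for all N ≥ 1.
For the base case N = 1: T(1) = 16, and the closed form gives 16. They agree.
Suppose the result is true for N = j, so T(j) = j(-3j^4 + 5j^3 + 5j^2 + 5j + 4).
Then T(j+1) = T(j) + (-15j^4 - 10j^3 + 15j^2 + 30j + 16) = (j(-3j^4 + 5j^3 + 5j^2 + 5j + 4)) + (-15j^4 - 10j^3 + 15j^2 + 30j + 16).
Simplifying, T(j+1) = -(j + 1)(3j^4 + 7j^3 - 2j^2 - 18j - 16) = -(j+1)(3(j+1)^4 - 5(j+1)^3 - 5(j+1)^2 - 5(j+1) - 4),
which is the closed form with N = j+1.
By the principle of mathematical induction, the result holds for all N ≥ 1.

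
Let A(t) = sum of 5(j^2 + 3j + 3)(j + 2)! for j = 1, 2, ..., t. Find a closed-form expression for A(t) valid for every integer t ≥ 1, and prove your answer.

A(t) = (5t + 5)(t + 3)! - 30

We claim A(t) = (5t + 5)(t + 3)! - 30 for all t ≥ 1.
For the base case t = 1: A(1) = 210, and the closed form gives 210. They agree.
Inductive step: assume the claim holds for t = j, so A(j) = (5j + 5)(j + 3)! - 30.
Then A(j+1) = A(j) + (5(j^2 + 5j + 7)(j + 3)!) = ((5j + 5)(j + 3)! - 30) + (5(j^2 + 5j + 7)(j + 3)!).
Simplifying, A(j+1) = (5(j+1) + 5)((j+1) + 3)! - 30,
which is the closed form with t = j+1.
Hence, by induction on t, the claim holds for every t ≥ 1.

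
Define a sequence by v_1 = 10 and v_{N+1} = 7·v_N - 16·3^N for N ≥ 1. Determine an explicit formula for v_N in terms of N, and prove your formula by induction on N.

Computing the first terms: v_1 = 10, v_2 = 22, v_3 = 10. This suggests v_N = 4·3^N - 2·7^(N - 1).
Base case (N = 1): the formula gives 10 = 10 = v_1.
Inductive step: suppose the statement holds for some m ≥ 1, so v_m = 4·3^m - 2·7^(m - 1).
Then v_{m+1} = 7·v_m - 16·3^m = 7·(4·3^m - 2·7^(m - 1)) - 16·3^m = 4·3^(m + 1) - 2·7^m = 4·3^(m+1) - 2·7^((m+1) - 1),
which is the claimed formula at N = m+1.
By the principle of mathematical induction, the result holds for all N ≥ 1.

v_N = 4·3^N - 2·7^(N - 1)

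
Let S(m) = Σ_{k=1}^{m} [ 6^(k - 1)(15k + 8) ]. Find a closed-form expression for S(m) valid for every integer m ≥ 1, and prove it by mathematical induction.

We claim S(m) = 6^m(3m + 1) - 1 for all m ≥ 1.
Base step (m = 1): S(1) = 23, and the closed form gives 23. They agree.
Inductive step: suppose the statement holds for some k ≥ 1, so S(k) = 6^k(3k + 1) - 1.
Then S(k+1) = S(k) + (6^k(15k + 23)) = (6^k(3k + 1) - 1) + (6^k(15k + 23)).
Simplifying, S(k+1) = 18·6^k·k + 24·6^k - 1 = 6^(k+1)(3(k+1) + 1) - 1,
which is the closed form with m = k+1.
By the principle of mathematical induction, the result holds for all m ≥ 1.

S(m) = 6^m(3m + 1) - 1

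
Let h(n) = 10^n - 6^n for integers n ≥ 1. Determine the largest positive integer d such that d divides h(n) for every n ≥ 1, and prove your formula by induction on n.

Computing the first values: h(1) = 4 and h(2) = 64; gcd(4, 64) = 4, so d ≤ 4.
We prove 4 | 10^n - 6^n for all n ≥ 1 by induction on n.
When n = 1: h(1) = 4 = 4·(1), so 4 | h(1).
For the inductive step, assume it holds for an arbitrary k ≥ 1, i.e. 4 | h(k). Then
10^{k+1} − 6^{k+1} = 10·10^k − 6·6^k = 10·(10^k − 6^k) + (4)·6^k. The first term is divisible by 4 by the inductive hypothesis, and the second term (4)·6^k is divisible by 4 since 4 | 4. Hence 4 | h(k+1).
Hence, by induction on n, the claim holds for every n ≥ 1.
Therefore the largest such d is 4.

d = 4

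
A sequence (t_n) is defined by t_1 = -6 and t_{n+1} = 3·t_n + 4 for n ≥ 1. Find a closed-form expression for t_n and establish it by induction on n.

Computing the first terms: t_1 = -6, t_2 = -14, t_3 = -38. This suggests t_n = -4·3^(n - 1) - 2.
When n = 1: the formula gives -6 = -6 = t_1.
For the inductive step, assume it holds for an arbitrary r ≥ 1, so t_r = -4·3^(r - 1) - 2.
Then t_{r+1} = 3·t_r + 4 = 3·(-4·3^(r - 1) - 2) + 4 = -4·3^r - 2 = -4·3^((r+1) - 1) - 2,
which is the claimed formula at n = r+1.
By induction, the statement is established for all n ≥ 1.

t_n = -4·3^(n - 1) - 2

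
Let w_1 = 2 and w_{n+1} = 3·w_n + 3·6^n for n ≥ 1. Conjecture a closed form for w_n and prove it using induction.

w_n = -4·3^(n - 1) + 6^n

Computing the first terms: w_1 = 2, w_2 = 24, w_3 = 180. This suggests w_n = -4·3^(n - 1) + 6^n.
When n = 1: the formula gives 2 = 2 = w_1.
Inductive step: suppose the statement holds for some j ≥ 1, so w_j = -4·3^(j - 1) + 6^j.
Then w_{j+1} = 3·w_j + 3·6^j = 3·(-4·3^(j - 1) + 6^j) + 3·6^j = -4·3^j + 6^(j + 1) = -4·3^((j+1) - 1) + 6^(j+1),
which is the claimed formula at n = j+1.
This completes the induction.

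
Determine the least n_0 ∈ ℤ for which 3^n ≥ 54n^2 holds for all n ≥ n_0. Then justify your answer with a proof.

At n = 7: 2187 < 2646, so the inequality fails and n_0 ≥ 8. We prove 3^n ≥ 54n^2 for all n ≥ 8.
Base step (n = 8): 3^n = 6561 and 54n^2 = 3456, so 6561 ≥ 3456.
Inductive step: assume the claim holds for n = j, so 3^j ≥ 54j^2.
Then 3^(j + 1) = 3·(3^j) ≥ 3·(54j^2).
Also, for j ≥ 8 we have 3·(54j^2) ≥ 54(j+1)^2, since 3 ≥ (1 + 1/j)^2 for all j ≥ 8.
Combining, 3^(j + 1) ≥ 54(j+1)^2.
By induction, the statement is established for all n ≥ 8.
Hence the smallest such n_0 is 8.

n_0 = 8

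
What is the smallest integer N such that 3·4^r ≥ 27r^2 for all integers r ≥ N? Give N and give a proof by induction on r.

At r = 3: 192 < 243, so the inequality fails and N ≥ 4. We prove 3·4^r ≥ 27r^2 for all r ≥ 4.
When r = 4: 3·4^r = 768 and 27r^2 = 432, so 768 ≥ 432.
Suppose the result is true for r = i, so 3·4^i ≥ 27i^2.
Then 3·4^(i + 1) = 4·(3·4^i) ≥ 4·(27i^2).
Also, for i ≥ 4 we have 4·(27i^2) ≥ 27(i+1)^2, since 4 ≥ (1 + 1/i)^2 for all i ≥ 4.
Combining, 3·4^(i + 1) ≥ 27(i+1)^2.
By induction, the statement is established for all r ≥ 4.
Hence the smallest such N is 4.

N = 4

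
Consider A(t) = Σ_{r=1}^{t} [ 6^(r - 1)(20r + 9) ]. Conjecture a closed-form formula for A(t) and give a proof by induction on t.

We claim A(t) = 6^t(4t + 1) - 1 for all t ≥ 1.
For the base case t = 1: A(1) = 29, and the closed form gives 29. They agree.
For the inductive step, assume it holds for an arbitrary r ≥ 1, so A(r) = 6^r(4r + 1) - 1.
Then A(r+1) = A(r) + (6^r(20r + 29)) = (6^r(4r + 1) - 1) + (6^r(20r + 29)).
Simplifying, A(r+1) = 24·6^r·r + 30·6^r - 1 = 6^(r+1)(4(r+1) + 1) - 1,
which is the closed form with t = r+1.
By induction, the statement is established for all t ≥ 1.

A(t) = 6^t(4t + 1) - 1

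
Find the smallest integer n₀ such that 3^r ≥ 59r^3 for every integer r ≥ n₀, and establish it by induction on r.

At r = 9: 19683 < 43011, so the inequality fails and n₀ ≥ 10. We prove 3^r ≥ 59r^3 for all r ≥ 10.
Base case (r = 10): 3^r = 59049 and 59r^3 = 59000, so 59049 ≥ 59000.
Inductive step: assume the claim holds for r = p, so 3^p ≥ 59p^3.
Then 3^(p + 1) = 3·(3^p) ≥ 3·(59p^3).
Also, for p ≥ 10 we have 3·(59p^3) ≥ 59(p+1)^3, since 3 ≥ (1 + 1/p)^3 for all p ≥ 10.
Combining, 3^(p + 1) ≥ 59(p+1)^3.
Hence, by induction on r, the claim holds for every r ≥ 10.
Hence the smallest such n₀ is 10.

n₀ = 10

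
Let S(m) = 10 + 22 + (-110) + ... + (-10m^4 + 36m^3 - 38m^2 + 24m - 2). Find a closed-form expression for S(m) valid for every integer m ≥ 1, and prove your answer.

We claim S(m) = -2m(m^4 - 2m^3 - m^2 - m - 2) for all m ≥ 1.
For the base case m = 1: S(1) = 10, and the closed form gives 10. They agree.
For the inductive step, assume it holds for an arbitrary p ≥ 1, so S(p) = 2p(-p^4 + 2p^3 + p^2 + p + 2).
Then S(p+1) = S(p) + (-10p^4 - 4p^3 + 10p^2 + 16p + 10) = (2p(-p^4 + 2p^3 + p^2 + p + 2)) + (-10p^4 - 4p^3 + 10p^2 + 16p + 10).
Simplifying, S(p+1) = -2(p + 1)(p^4 + 2p^3 - p^2 - 5p - 5) = -2(p+1)((p+1)^4 - 2(p+1)^3 - (p+1)^2 - (p+1) - 2),
which is the closed form with m = p+1.
This completes the induction.

S(m) = -2m(m^4 - 2m^3 - m^2 - m - 2)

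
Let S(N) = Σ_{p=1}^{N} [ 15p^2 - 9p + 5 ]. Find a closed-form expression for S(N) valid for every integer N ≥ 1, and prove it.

S(N) = N(5N^2 + 3N + 3)

We claim S(N) = N(5N^2 + 3N + 3) for all N ≥ 1.
Base step (N = 1): S(1) = 11, and the closed form gives 11. They agree.
For the inductive step, assume it holds for an arbitrary p ≥ 1, so S(p) = p(5p^2 + 3p + 3).
Then S(p+1) = S(p) + (15p^2 + 21p + 11) = (p(5p^2 + 3p + 3)) + (15p^2 + 21p + 11).
Simplifying, S(p+1) = (p + 1)(5p^2 + 13p + 11) = (p+1)(5(p+1)^2 + 3(p+1) + 3),
which is the closed form with N = p+1.
Hence, by induction on N, the claim holds for every N ≥ 1.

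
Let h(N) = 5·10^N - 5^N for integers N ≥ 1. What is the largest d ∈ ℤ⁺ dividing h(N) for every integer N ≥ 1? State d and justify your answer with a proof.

d = 5

Computing the first values: h(1) = 45 and h(2) = 475; gcd(45, 475) = 5, so d ≤ 5.
We prove 5 | 5·10^N - 5^N for all N ≥ 1 by induction on N.
For the base case N = 1: h(1) = 45 = 5·(9), so 5 | h(1).
Inductive step: assume the claim holds for N = r, i.e. 5 | h(r). Then
h(r+1) − 10·h(r) = (5·10^(r+1) - 5^(r+1)) − 10·(5·10^r - 5^r) = (-1)·5^r·(5 − 10) = (5)·5^r. Since 5 | h(r) by the inductive hypothesis, 5 | 10·h(r); and 5 | 5 since 5 = 5·1. Therefore 5 | h(r+1).
This completes the induction.
Therefore the largest such d is 5.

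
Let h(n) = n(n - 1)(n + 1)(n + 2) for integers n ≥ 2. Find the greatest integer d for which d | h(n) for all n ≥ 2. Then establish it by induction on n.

d = 24

Computing the first values: h(2) = 24 and h(3) = 120; gcd(24, 120) = 24, so d ≤ 24.
We prove 24 | n(n - 1)(n + 1)(n + 2) for all n ≥ 2 by induction on n.
When n = 2: h(2) = 24 = 24·(1), so 24 | h(2).
For the inductive step, assume it holds for an arbitrary k ≥ 2, i.e. 24 | h(k). Then
h(k+1) − h(k) = k·(k+1)·(k+2)·(k+3) − (k-1)·k·(k+1)·(k+2) = k·(k+1)·(k+2)·[(k+3) − (k-1)] = 4·k·(k+1)·(k+2). The product of 3 consecutive integers is divisible by (3)! = 6, so h(k+1) − h(k) is divisible by 4·6 = 24. By the inductive hypothesis 24 | h(k), hence 24 | h(k+1).
This completes the induction.
Therefore the largest such d is 24.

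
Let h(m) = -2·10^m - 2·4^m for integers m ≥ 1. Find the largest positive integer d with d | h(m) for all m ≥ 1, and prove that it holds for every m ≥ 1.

Computing the first values: h(1) = -28 and h(2) = -232; gcd(-28, -232) = 4, so d ≤ 4.
We prove 4 | -2·10^m - 2·4^m for all m ≥ 1 by induction on m.
Base case (m = 1): h(1) = -28 = 4·(-7), so 4 | h(1).
Suppose the result is true for m = j, i.e. 4 | h(j). Then
h(j+1) − 10·h(j) = (-2·10^(j+1) - 2·4^(j+1)) − 10·(-2·10^j - 2·4^j) = (-2)·4^j·(4 − 10) = (12)·4^j. Since 4 | h(j) by the inductive hypothesis, 4 | 10·h(j); and 4 | 12 since 12 = 4·3. Therefore 4 | h(j+1).
By induction, the statement is established for all m ≥ 1.
Therefore the largest such d is 4.

d = 4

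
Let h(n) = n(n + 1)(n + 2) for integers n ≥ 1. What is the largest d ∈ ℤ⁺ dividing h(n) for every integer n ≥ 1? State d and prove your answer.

Computing the first values: h(1) = 6 and h(2) = 24; gcd(6, 24) = 6, so d ≤ 6.
We prove 6 | n(n + 1)(n + 2) for all n ≥ 1 by induction on n.
Base step (n = 1): h(1) = 6 = 6·(1), so 6 | h(1).
For the inductive step, assume it holds for an arbitrary j ≥ 1, i.e. 6 | h(j). Then
h(j+1) − h(j) = (j+1)·(j+2)·(j+3) − j·(j+1)·(j+2) = (j+1)·(j+2)·[(j+3) − j] = 3·(j+1)·(j+2). The product of 2 consecutive integers is divisible by (2)! = 2, so h(j+1) − h(j) is divisible by 3·2 = 6. By the inductive hypothesis 6 | h(j), hence 6 | h(j+1).
By the principle of mathematical induction, the result holds for all n ≥ 1.
Therefore the largest such d is 6.

d = 6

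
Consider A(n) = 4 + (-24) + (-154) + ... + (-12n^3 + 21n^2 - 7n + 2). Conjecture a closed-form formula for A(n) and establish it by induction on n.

A(n) = -n(3n^3 - n^2 - 4n - 2)

We claim A(n) = -n(3n^3 - n^2 - 4n - 2) for all n ≥ 1.
Base step (n = 1): A(1) = 4, and the closed form gives 4. They agree.
Inductive step: suppose the statement holds for some i ≥ 1, so A(i) = i(-3i^3 + i^2 + 4i + 2).
Then A(i+1) = A(i) + (-12i^3 - 15i^2 - i + 4) = (i(-3i^3 + i^2 + 4i + 2)) + (-12i^3 - 15i^2 - i + 4).
Simplifying, A(i+1) = -(i + 1)(3i^3 + 8i^2 + 3i - 4) = -(i+1)(3(i+1)^3 - (i+1)^2 - 4(i+1) - 2),
which is the closed form with n = i+1.
By the principle of mathematical induction, the result holds for all n ≥ 1.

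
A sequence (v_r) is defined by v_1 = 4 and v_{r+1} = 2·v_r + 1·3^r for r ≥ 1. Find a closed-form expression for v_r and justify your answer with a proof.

v_r = 2^(r - 1) + 3^r

Computing the first terms: v_1 = 4, v_2 = 11, v_3 = 31. This suggests v_r = 2^(r - 1) + 3^r.
For the base case r = 1: the formula gives 4 = 4 = v_1.
Inductive step: suppose the statement holds for some i ≥ 1, so v_i = 2^(i - 1) + 3^i.
Then v_{i+1} = 2·v_i + 1·3^i = 2·(2^(i - 1) + 3^i) + 1·3^i = 2^i + 3^(i + 1) = 2^((i+1) - 1) + 3^(i+1),
which is the claimed formula at r = i+1.
By induction, the statement is established for all r ≥ 1.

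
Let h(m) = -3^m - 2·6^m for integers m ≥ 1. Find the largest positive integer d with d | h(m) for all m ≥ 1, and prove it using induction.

d = 3

Computing the first values: h(1) = -15 and h(2) = -81; gcd(-15, -81) = 3, so d ≤ 3.
We prove 3 | -3^m - 2·6^m for all m ≥ 1 by induction on m.
Base step (m = 1): h(1) = -15 = 3·(-5), so 3 | h(1).
Suppose the result is true for m = p, i.e. 3 | h(p). Then
h(p+1) − 6·h(p) = (-3^(p+1) - 2·6^(p+1)) − 6·(-3^p - 2·6^p) = (-1)·3^p·(3 − 6) = (3)·3^p. Since 3 | h(p) by the inductive hypothesis, 3 | 6·h(p); and 3 | 3 since 3 = 3·1. Therefore 3 | h(p+1).
By induction, the statement is established for all m ≥ 1.
Therefore the largest such d is 3.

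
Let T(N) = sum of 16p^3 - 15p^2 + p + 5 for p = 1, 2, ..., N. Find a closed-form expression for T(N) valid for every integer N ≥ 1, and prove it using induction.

T(N) = N(4N^3 + 3N^2 - 3N + 3)

We claim T(N) = N(4N^3 + 3N^2 - 3N + 3) for all N ≥ 1.
When N = 1: T(1) = 7, and the closed form gives 7. They agree.
Suppose the result is true for N = p, so T(p) = p(4p^3 + 3p^2 - 3p + 3).
Then T(p+1) = T(p) + (16p^3 + 33p^2 + 19p + 7) = (p(4p^3 + 3p^2 - 3p + 3)) + (16p^3 + 33p^2 + 19p + 7).
Simplifying, T(p+1) = (p + 1)(4p^3 + 15p^2 + 15p + 7) = (p+1)(4(p+1)^3 + 3(p+1)^2 - 3(p+1) + 3),
which is the closed form with N = p+1.
Hence, by induction on N, the claim holds for every N ≥ 1.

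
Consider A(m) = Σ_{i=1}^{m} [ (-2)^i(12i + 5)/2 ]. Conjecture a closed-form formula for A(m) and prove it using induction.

A(m) = (-2)^m(4m + 3) - 3

We claim A(m) = (-2)^m(4m + 3) - 3 for all m ≥ 1.
Base case (m = 1): A(1) = -17, and the closed form gives -17. They agree.
Suppose the result is true for m = i, so A(i) = (-2)^i(4i + 3) - 3.
Then A(i+1) = A(i) + ((-2)^i(-12i - 17)) = ((-2)^i(4i + 3) - 3) + ((-2)^i(-12i - 17)).
Simplifying, A(i+1) = -8(-2)^i·i - 14(-2)^i - 3 = (-2)^(i+1)(4(i+1) + 3) - 3,
which is the closed form with m = i+1.
By the principle of mathematical induction, the result holds for all m ≥ 1.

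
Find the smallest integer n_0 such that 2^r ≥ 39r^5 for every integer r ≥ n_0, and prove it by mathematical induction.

n_0 = 30

At r = 29: 536870912 < 799934811, so the inequality fails and n_0 ≥ 30. We prove 2^r ≥ 39r^5 for all r ≥ 30.
Base step (r = 30): 2^r = 1073741824 and 39r^5 = 947700000, so 1073741824 ≥ 947700000.
Inductive step: assume the claim holds for r = m, so 2^m ≥ 39m^5.
Then 2^(m + 1) = 2·(2^m) ≥ 2·(39m^5).
Also, for m ≥ 30 we have 2·(39m^5) ≥ 39(m+1)^5, since 2 ≥ (1 + 1/m)^5 for all m ≥ 30.
Combining, 2^(m + 1) ≥ 39(m+1)^5.
Hence, by induction on r, the claim holds for every r ≥ 30.
Hence the smallest such n_0 is 30.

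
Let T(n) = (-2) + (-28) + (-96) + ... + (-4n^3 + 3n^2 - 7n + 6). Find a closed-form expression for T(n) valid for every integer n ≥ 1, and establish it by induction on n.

We claim T(n) = -n(n^3 + n^2 + 3n - 3) for all n ≥ 1.
Base step (n = 1): T(1) = -2, and the closed form gives -2. They agree.
Inductive step: assume the claim holds for n = k, so T(k) = k(-k^3 - k^2 - 3k + 3).
Then T(k+1) = T(k) + (-4k^3 - 9k^2 - 13k - 2) = (k(-k^3 - k^2 - 3k + 3)) + (-4k^3 - 9k^2 - 13k - 2).
Simplifying, T(k+1) = -(k + 1)(k^3 + 4k^2 + 8k + 2) = -(k+1)((k+1)^3 + (k+1)^2 + 3(k+1) - 3),
which is the closed form with n = k+1.
Hence, by induction on n, the claim holds for every n ≥ 1.

T(n) = -n(n^3 + n^2 + 3n - 3)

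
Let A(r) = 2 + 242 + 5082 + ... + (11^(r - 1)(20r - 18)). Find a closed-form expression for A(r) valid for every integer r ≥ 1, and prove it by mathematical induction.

We claim A(r) = 2·11^r(r - 1) + 2 for all r ≥ 1.
When r = 1: A(1) = 2, and the closed form gives 2. They agree.
Suppose the result is true for r = m, so A(m) = 2·11^m(m - 1) + 2.
Then A(m+1) = A(m) + (11^m(20m + 2)) = (2·11^m(m - 1) + 2) + (11^m(20m + 2)).
Simplifying, A(m+1) = 22·11^m·m + 2 = 2·11^(m+1)((m+1) - 1) + 2,
which is the closed form with r = m+1.
This completes the induction.

A(r) = 2·11^r(r - 1) + 2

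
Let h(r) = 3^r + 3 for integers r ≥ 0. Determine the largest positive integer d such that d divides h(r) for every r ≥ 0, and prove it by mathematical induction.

d = 2

Computing the first values: h(0) = 4 and h(1) = 6; gcd(4, 6) = 2, so d ≤ 2.
We prove 2 | 3^r + 3 for all r ≥ 0 by induction on r.
Base step (r = 0): h(0) = 4 = 2·(2), so 2 | h(0).
Inductive step: suppose the statement holds for some m ≥ 0, i.e. 2 | h(m). Then
h(m+1) = 3^(m+1) + 3 = 3·(3^m + 3) - 6 = 3·h(m) - 6. The first term is divisible by 2 by the inductive hypothesis, and -6 is divisible by 2. Hence 2 | h(m+1).
Hence, by induction on r, the claim holds for every r ≥ 0.
Therefore the largest such d is 2.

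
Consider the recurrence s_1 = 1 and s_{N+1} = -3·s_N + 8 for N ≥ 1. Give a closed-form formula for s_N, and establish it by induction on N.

s_N = -(-3)^(N - 1) + 2

Computing the first terms: s_1 = 1, s_2 = 5, s_3 = -7. This suggests s_N = -(-3)^(N - 1) + 2.
Base step (N = 1): the formula gives 1 = 1 = s_1.
Inductive step: suppose the statement holds for some p ≥ 1, so s_p = -(-3)^(p - 1) + 2.
Then s_{p+1} = -3·s_p + 8 = -3·(-(-3)^(p - 1) + 2) + 8 = -(-3)^p + 2 = -(-3)^((p+1) - 1) + 2,
which is the claimed formula at N = p+1.
By the principle of mathematical induction, the result holds for all N ≥ 1.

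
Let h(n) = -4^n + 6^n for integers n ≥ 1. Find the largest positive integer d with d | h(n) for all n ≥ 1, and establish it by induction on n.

d = 2

Computing the first values: h(1) = 2 and h(2) = 20; gcd(2, 20) = 2, so d ≤ 2.
We prove 2 | -4^n + 6^n for all n ≥ 1 by induction on n.
Base step (n = 1): h(1) = 2 = 2·(1), so 2 | h(1).
Suppose the result is true for n = p, i.e. 2 | h(p). Then
6^{p+1} − 4^{p+1} = 6·6^p − 4·4^p = 6·(6^p − 4^p) + (2)·4^p. The first term is divisible by 2 by the inductive hypothesis, and the second term (2)·4^p is divisible by 2 since 2 | 2. Hence 2 | h(p+1).
By induction, the statement is established for all n ≥ 1.
Therefore the largest such d is 2.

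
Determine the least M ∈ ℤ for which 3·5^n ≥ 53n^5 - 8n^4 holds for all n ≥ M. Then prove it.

M = 9

At n = 8: 1171875 < 1703936, so the inequality fails and M ≥ 9. We prove 3·5^n ≥ 53n^5 - 8n^4 for all n ≥ 9.
Base case (n = 9): 3·5^n = 5859375 and 53n^5 - 8n^4 = 3077109, so 5859375 ≥ 3077109.
Inductive step: suppose the statement holds for some p ≥ 9, so 3·5^p ≥ 53p^5 - 8p^4.
Then 3·5^(p + 1) = 5·(3·5^p) ≥ 5·(53p^5 - 8p^4).
Also, for p ≥ 9 we have 5·(53p^5 - 8p^4) ≥ 53(p+1)^5 - 8(p+1)^4, since 5·(53p^5 - 8p^4) − (53(p+1)^5 - 8(p+1)^4) = 212p^5 - 297p^4 - 498p^3 - 482p^2 - 233p - 45, which is nonnegative for all p ≥ 9.
Combining, 3·5^(p + 1) ≥ 53(p+1)^5 - 8(p+1)^4.
This completes the induction.
Hence the smallest such M is 9.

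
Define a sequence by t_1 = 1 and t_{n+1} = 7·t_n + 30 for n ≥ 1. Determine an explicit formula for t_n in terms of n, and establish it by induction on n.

Computing the first terms: t_1 = 1, t_2 = 37, t_3 = 289. This suggests t_n = 6·7^(n - 1) - 5.
Base case (n = 1): the formula gives 1 = 1 = t_1.
Inductive step: suppose the statement holds for some p ≥ 1, so t_p = 6·7^(p - 1) - 5.
Then t_{p+1} = 7·t_p + 30 = 7·(6·7^(p - 1) - 5) + 30 = 6·7^p - 5 = 6·7^((p+1) - 1) - 5,
which is the claimed formula at n = p+1.
Hence, by induction on n, the claim holds for every n ≥ 1.

t_n = 6·7^(n - 1) - 5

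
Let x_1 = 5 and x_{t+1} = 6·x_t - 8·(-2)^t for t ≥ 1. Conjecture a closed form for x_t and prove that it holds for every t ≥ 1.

x_t = (-2)^t + 7·6^(t - 1)

Computing the first terms: x_1 = 5, x_2 = 46, x_3 = 244. This suggests x_t = (-2)^t + 7·6^(t - 1).
For the base case t = 1: the formula gives 5 = 5 = x_1.
Inductive step: suppose the statement holds for some p ≥ 1, so x_p = (-2)^p + 7·6^(p - 1).
Then x_{p+1} = 6·x_p - 8·(-2)^p = 6·((-2)^p + 7·6^(p - 1)) - 8·(-2)^p = (-2)^(p + 1) + 7·6^p = (-2)^(p+1) + 7·6^((p+1) - 1),
which is the claimed formula at t = p+1.
By induction, the statement is established for all t ≥ 1.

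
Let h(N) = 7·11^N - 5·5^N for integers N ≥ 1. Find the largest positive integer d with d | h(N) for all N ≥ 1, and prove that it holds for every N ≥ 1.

Computing the first values: h(1) = 52 and h(2) = 722; gcd(52, 722) = 2, so d ≤ 2.
We prove 2 | 7·11^N - 5·5^N for all N ≥ 1 by induction on N.
Base case (N = 1): h(1) = 52 = 2·(26), so 2 | h(1).
Suppose the result is true for N = p, i.e. 2 | h(p). Then
h(p+1) − 11·h(p) = (7·11^(p+1) - 5·5^(p+1)) − 11·(7·11^p - 5·5^p) = (-5)·5^p·(5 − 11) = (30)·5^p. Since 2 | h(p) by the inductive hypothesis, 2 | 11·h(p); and 2 | 30 since 30 = 2·15. Therefore 2 | h(p+1).
Hence, by induction on N, the claim holds for every N ≥ 1.
Therefore the largest such d is 2.

d = 2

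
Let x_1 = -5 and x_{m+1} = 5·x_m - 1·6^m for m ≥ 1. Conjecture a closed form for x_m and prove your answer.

x_m = 5^(m - 1) - 6^m

Computing the first terms: x_1 = -5, x_2 = -31, x_3 = -191. This suggests x_m = 5^(m - 1) - 6^m.
Base step (m = 1): the formula gives -5 = -5 = x_1.
Suppose the result is true for m = j, so x_j = 5^(j - 1) - 6^j.
Then x_{j+1} = 5·x_j - 1·6^j = 5·(5^(j - 1) - 6^j) - 1·6^j = 5^j - 6^(j + 1) = 5^((j+1) - 1) - 6^(j+1),
which is the claimed formula at m = j+1.
By induction, the statement is established for all m ≥ 1.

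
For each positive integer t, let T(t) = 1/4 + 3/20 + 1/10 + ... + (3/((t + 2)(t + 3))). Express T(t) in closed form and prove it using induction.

We claim T(t) = t/(t + 3) for all t ≥ 1.
Base step (t = 1): T(1) = 1/4, and the closed form gives 1/4. They agree.
For the inductive step, assume it holds for an arbitrary m ≥ 1, so T(m) = m/(m + 3).
Then T(m+1) = T(m) + (3/((m + 3)(m + 4))) = (m/(m + 3)) + (3/((m + 3)(m + 4))).
Simplifying, T(m+1) = (m + 1)/(m + 4) = (m+1)/((m+1) + 3),
which is the closed form with t = m+1.
This completes the induction.

T(t) = t/(t + 3)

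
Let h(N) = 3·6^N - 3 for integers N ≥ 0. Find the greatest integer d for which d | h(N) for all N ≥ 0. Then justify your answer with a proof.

d = 15

Computing the first values: h(0) = 0 and h(1) = 15; gcd(0, 15) = 15, so d ≤ 15.
We prove 15 | 3·6^N - 3 for all N ≥ 0 by induction on N.
When N = 0: h(0) = 0 = 15·(0), so 15 | h(0).
Inductive step: assume the claim holds for N = k, i.e. 15 | h(k). Then
h(k+1) = 3·6^(k+1) - 3 = 6·(3·6^k - 3) + 15 = 6·h(k) + 15. The first term is divisible by 15 by the inductive hypothesis, and 15 is divisible by 15. Hence 15 | h(k+1).
By the principle of mathematical induction, the result holds for all N ≥ 0.
Therefore the largest such d is 15.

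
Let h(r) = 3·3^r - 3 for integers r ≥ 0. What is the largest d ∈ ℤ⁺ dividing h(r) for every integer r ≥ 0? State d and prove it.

Computing the first values: h(0) = 0 and h(1) = 6; gcd(0, 6) = 6, so d ≤ 6.
We prove 6 | 3·3^r - 3 for all r ≥ 0 by induction on r.
When r = 0: h(0) = 0 = 6·(0), so 6 | h(0).
Inductive step: assume the claim holds for r = k, i.e. 6 | h(k). Then
h(k+1) = 3·3^(k+1) - 3 = 3·(3·3^k - 3) + 6 = 3·h(k) + 6. The first term is divisible by 6 by the inductive hypothesis, and 6 is divisible by 6. Hence 6 | h(k+1).
Hence, by induction on r, the claim holds for every r ≥ 0.
Therefore the largest such d is 6.

d = 6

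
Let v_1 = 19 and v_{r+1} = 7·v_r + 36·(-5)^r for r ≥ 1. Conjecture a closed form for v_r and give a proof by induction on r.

v_r = -3(-5)^r + 4·7^(r - 1)

Computing the first terms: v_1 = 19, v_2 = -47, v_3 = 571. This suggests v_r = -3(-5)^r + 4·7^(r - 1).
When r = 1: the formula gives 19 = 19 = v_1.
For the inductive step, assume it holds for an arbitrary p ≥ 1, so v_p = -3(-5)^p + 4·7^(p - 1).
Then v_{p+1} = 7·v_p + 36·(-5)^p = 7·(-3(-5)^p + 4·7^(p - 1)) + 36·(-5)^p = -3(-5)^(p + 1) + 4·7^p = -3(-5)^(p+1) + 4·7^((p+1) - 1),
which is the claimed formula at r = p+1.
This completes the induction.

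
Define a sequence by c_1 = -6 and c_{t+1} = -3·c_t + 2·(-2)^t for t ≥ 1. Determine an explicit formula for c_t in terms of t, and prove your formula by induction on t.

c_t = -(-2)^(t + 1) - 2(-3)^(t - 1)

Computing the first terms: c_1 = -6, c_2 = 14, c_3 = -34. This suggests c_t = -(-2)^(t + 1) - 2(-3)^(t - 1).
When t = 1: the formula gives -6 = -6 = c_1.
Inductive step: assume the claim holds for t = j, so c_j = -(-2)^(j + 1) - 2(-3)^(j - 1).
Then c_{j+1} = -3·c_j + 2·(-2)^j = -3·(-(-2)^(j + 1) - 2(-3)^(j - 1)) + 2·(-2)^j = -(-2)^(j + 2) - 2(-3)^j = -(-2)^((j+1) + 1) - 2(-3)^((j+1) - 1),
which is the claimed formula at t = j+1.
By induction, the statement is established for all t ≥ 1.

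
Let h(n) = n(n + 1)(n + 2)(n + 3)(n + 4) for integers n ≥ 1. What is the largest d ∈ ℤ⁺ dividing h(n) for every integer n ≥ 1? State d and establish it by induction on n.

d = 120

Computing the first values: h(1) = 120 and h(2) = 720; gcd(120, 720) = 120, so d ≤ 120.
We prove 120 | n(n + 1)(n + 2)(n + 3)(n + 4) for all n ≥ 1 by induction on n.
Base step (n = 1): h(1) = 120 = 120·(1), so 120 | h(1).
For the inductive step, assume it holds for an arbitrary k ≥ 1, i.e. 120 | h(k). Then
h(k+1) − h(k) = (k+1)·(k+2)·(k+3)·(k+4)·(k+5) − k·(k+1)·(k+2)·(k+3)·(k+4) = (k+1)·(k+2)·(k+3)·(k+4)·[(k+5) − k] = 5·(k+1)·(k+2)·(k+3)·(k+4). The product of 4 consecutive integers is divisible by (4)! = 24, so h(k+1) − h(k) is divisible by 5·24 = 120. By the inductive hypothesis 120 | h(k), hence 120 | h(k+1).
By induction, the statement is established for all n ≥ 1.
Therefore the largest such d is 120.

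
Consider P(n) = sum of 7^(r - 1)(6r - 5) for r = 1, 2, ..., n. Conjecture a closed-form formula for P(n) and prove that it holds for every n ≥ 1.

P(n) = 7^n(n - 1) + 1

We claim P(n) = 7^n(n - 1) + 1 for all n ≥ 1.
Base step (n = 1): P(1) = 1, and the closed form gives 1. They agree.
Suppose the result is true for n = r, so P(r) = 7^r(r - 1) + 1.
Then P(r+1) = P(r) + (7^r(6r + 1)) = (7^r(r - 1) + 1) + (7^r(6r + 1)).
Simplifying, P(r+1) = 7^(r + 1)r + 1 = 7^(r+1)((r+1) - 1) + 1,
which is the closed form with n = r+1.
Hence, by induction on n, the claim holds for every n ≥ 1.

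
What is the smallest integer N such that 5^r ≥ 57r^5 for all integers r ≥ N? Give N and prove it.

At r = 9: 1953125 < 3365793, so the inequality fails and N ≥ 10. We prove 5^r ≥ 57r^5 for all r ≥ 10.
When r = 10: 5^r = 9765625 and 57r^5 = 5700000, so 9765625 ≥ 5700000.
For the inductive step, assume it holds for an arbitrary p ≥ 10, so 5^p ≥ 57p^5.
Then 5^(p + 1) = 5·(5^p) ≥ 5·(57p^5).
Also, for p ≥ 10 we have 5·(57p^5) ≥ 57(p+1)^5, since 5 ≥ (1 + 1/p)^5 for all p ≥ 10.
Combining, 5^(p + 1) ≥ 57(p+1)^5.
Hence, by induction on r, the claim holds for every r ≥ 10.
Hence the smallest such N is 10.

N = 10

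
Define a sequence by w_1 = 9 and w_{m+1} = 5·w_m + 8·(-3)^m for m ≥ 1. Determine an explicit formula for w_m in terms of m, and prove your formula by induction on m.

w_m = -(-3)^m + 6·5^(m - 1)

Computing the first terms: w_1 = 9, w_2 = 21, w_3 = 177. This suggests w_m = -(-3)^m + 6·5^(m - 1).
When m = 1: the formula gives 9 = 9 = w_1.
Suppose the result is true for m = r, so w_r = -(-3)^r + 6·5^(r - 1).
Then w_{r+1} = 5·w_r + 8·(-3)^r = 5·(-(-3)^r + 6·5^(r - 1)) + 8·(-3)^r = -(-3)^(r + 1) + 6·5^r = -(-3)^(r+1) + 6·5^((r+1) - 1),
which is the claimed formula at m = r+1.
Hence, by induction on m, the claim holds for every m ≥ 1.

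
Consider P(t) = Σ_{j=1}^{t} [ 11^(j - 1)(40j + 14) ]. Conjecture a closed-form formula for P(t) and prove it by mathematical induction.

We claim P(t) = 11^t(4t + 1) - 1 for all t ≥ 1.
Base step (t = 1): P(1) = 54, and the closed form gives 54. They agree.
Suppose the result is true for t = j, so P(j) = 11^j(4j + 1) - 1.
Then P(j+1) = P(j) + (11^j(40j + 54)) = (11^j(4j + 1) - 1) + (11^j(40j + 54)).
Simplifying, P(j+1) = 44·11^j·j + 55·11^j - 1 = 11^(j+1)(4(j+1) + 1) - 1,
which is the closed form with t = j+1.
By induction, the statement is established for all t ≥ 1.

P(t) = 11^t(4t + 1) - 1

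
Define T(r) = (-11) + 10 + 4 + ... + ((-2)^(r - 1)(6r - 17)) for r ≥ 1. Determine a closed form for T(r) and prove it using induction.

We claim T(r) = (-2)^r(-2r + 5) - 5 for all r ≥ 1.
When r = 1: T(1) = -11, and the closed form gives -11. They agree.
Inductive step: suppose the statement holds for some m ≥ 1, so T(m) = (-2)^m(-2m + 5) - 5.
Then T(m+1) = T(m) + ((-2)^m(6m - 11)) = ((-2)^m(-2m + 5) - 5) + ((-2)^m(6m - 11)).
Simplifying, T(m+1) = 4(-2)^m·m - 6(-2)^m - 5 = (-2)^(m+1)(-2(m+1) + 5) - 5,
which is the closed form with r = m+1.
By induction, the statement is established for all r ≥ 1.

T(r) = (-2)^r(-2r + 5) - 5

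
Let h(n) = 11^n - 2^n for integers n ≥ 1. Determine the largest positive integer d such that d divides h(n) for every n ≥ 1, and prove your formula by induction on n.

Computing the first values: h(1) = 9 and h(2) = 117; gcd(9, 117) = 9, so d ≤ 9.
We prove 9 | 11^n - 2^n for all n ≥ 1 by induction on n.
When n = 1: h(1) = 9 = 9·(1), so 9 | h(1).
For the inductive step, assume it holds for an arbitrary p ≥ 1, i.e. 9 | h(p). Then
11^{p+1} − 2^{p+1} = 11·11^p − 2·2^p = 11·(11^p − 2^p) + (9)·2^p. The first term is divisible by 9 by the inductive hypothesis, and the second term (9)·2^p is divisible by 9 since 9 | 9. Hence 9 | h(p+1).
Hence, by induction on n, the claim holds for every n ≥ 1.
Therefore the largest such d is 9.

d = 9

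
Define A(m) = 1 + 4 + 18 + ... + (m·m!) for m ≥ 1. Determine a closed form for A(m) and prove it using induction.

We claim A(m) = (m + 1)! - 1 for all m ≥ 1.
Base step (m = 1): A(1) = 1, and the closed form gives 1. They agree.
Inductive step: suppose the statement holds for some i ≥ 1, so A(i) = (i + 1)! - 1.
Then A(i+1) = A(i) + ((i + 1)(i + 1)!) = ((i + 1)! - 1) + ((i + 1)(i + 1)!).
Simplifying, A(i+1) = ((i+1) + 1)! - 1,
which is the closed form with m = i+1.
By induction, the statement is established for all m ≥ 1.

A(m) = (m + 1)! - 1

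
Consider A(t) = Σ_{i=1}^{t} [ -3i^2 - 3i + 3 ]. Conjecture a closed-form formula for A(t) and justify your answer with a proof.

We claim A(t) = -t(t^2 + 3t - 1) for all t ≥ 1.
Base case (t = 1): A(1) = -3, and the closed form gives -3. They agree.
Suppose the result is true for t = i, so A(i) = i(-i^2 - 3i + 1).
Then A(i+1) = A(i) + (-3i - 3(i + 1)^2) = (i(-i^2 - 3i + 1)) + (-3i - 3(i + 1)^2).
Simplifying, A(i+1) = -(i + 1)(i^2 + 5i + 3) = -(i+1)((i+1)^2 + 3(i+1) - 1),
which is the closed form with t = i+1.
Hence, by induction on t, the claim holds for every t ≥ 1.

A(t) = -t(t^2 + 3t - 1)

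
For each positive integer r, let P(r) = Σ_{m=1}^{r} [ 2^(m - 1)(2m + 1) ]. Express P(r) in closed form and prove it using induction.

P(r) = 2^r(2r - 1) + 1

We claim P(r) = 2^r(2r - 1) + 1 for all r ≥ 1.
For the base case r = 1: P(1) = 3, and the closed form gives 3. They agree.
Inductive step: suppose the statement holds for some m ≥ 1, so P(m) = 2^m(2m - 1) + 1.
Then P(m+1) = P(m) + (2^m(2m + 3)) = (2^m(2m - 1) + 1) + (2^m(2m + 3)).
Simplifying, P(m+1) = 2^(m + 1) + 2^(m + 2)m + 1 = 2^(m+1)(2(m+1) - 1) + 1,
which is the closed form with r = m+1.
By the principle of mathematical induction, the result holds for all r ≥ 1.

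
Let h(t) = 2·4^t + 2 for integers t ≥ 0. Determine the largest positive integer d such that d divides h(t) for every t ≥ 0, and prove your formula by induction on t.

d = 2

Computing the first values: h(0) = 4 and h(1) = 10; gcd(4, 10) = 2, so d ≤ 2.
We prove 2 | 2·4^t + 2 for all t ≥ 0 by induction on t.
For the base case t = 0: h(0) = 4 = 2·(2), so 2 | h(0).
For the inductive step, assume it holds for an arbitrary j ≥ 0, i.e. 2 | h(j). Then
h(j+1) = 2·4^(j+1) + 2 = 4·(2·4^j + 2) - 6 = 4·h(j) - 6. The first term is divisible by 2 by the inductive hypothesis, and -6 is divisible by 2. Hence 2 | h(j+1).
By the principle of mathematical induction, the result holds for all t ≥ 0.
Therefore the largest such d is 2.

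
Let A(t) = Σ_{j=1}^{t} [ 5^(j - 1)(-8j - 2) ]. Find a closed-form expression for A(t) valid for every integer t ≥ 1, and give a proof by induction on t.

A(t) = -2·5^t·t

We claim A(t) = -2·5^t·t for all t ≥ 1.
For the base case t = 1: A(1) = -10, and the closed form gives -10. They agree.
For the inductive step, assume it holds for an arbitrary j ≥ 1, so A(j) = -2·5^j·j.
Then A(j+1) = A(j) + (5^j(-8j - 10)) = (-2·5^j·j) + (5^j(-8j - 10)).
Simplifying, A(j+1) = 10·5^j(-j - 1) = -2·5^(j+1)·(j+1),
which is the closed form with t = j+1.
This completes the induction.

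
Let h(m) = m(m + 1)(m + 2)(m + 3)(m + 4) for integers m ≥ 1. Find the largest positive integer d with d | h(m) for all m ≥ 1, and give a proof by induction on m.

d = 120

Computing the first values: h(1) = 120 and h(2) = 720; gcd(120, 720) = 120, so d ≤ 120.
We prove 120 | m(m + 1)(m + 2)(m + 3)(m + 4) for all m ≥ 1 by induction on m.
When m = 1: h(1) = 120 = 120·(1), so 120 | h(1).
For the inductive step, assume it holds for an arbitrary i ≥ 1, i.e. 120 | h(i). Then
h(i+1) − h(i) = (i+1)·(i+2)·(i+3)·(i+4)·(i+5) − i·(i+1)·(i+2)·(i+3)·(i+4) = (i+1)·(i+2)·(i+3)·(i+4)·[(i+5) − i] = 5·(i+1)·(i+2)·(i+3)·(i+4). The product of 4 consecutive integers is divisible by (4)! = 24, so h(i+1) − h(i) is divisible by 5·24 = 120. By the inductive hypothesis 120 | h(i), hence 120 | h(i+1).
This completes the induction.
Therefore the largest such d is 120.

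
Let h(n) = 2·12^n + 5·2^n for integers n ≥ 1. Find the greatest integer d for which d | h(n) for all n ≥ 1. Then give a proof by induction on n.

Computing the first values: h(1) = 34 and h(2) = 308; gcd(34, 308) = 2, so d ≤ 2.
We prove 2 | 2·12^n + 5·2^n for all n ≥ 1 by induction on n.
When n = 1: h(1) = 34 = 2·(17), so 2 | h(1).
For the inductive step, assume it holds for an arbitrary i ≥ 1, i.e. 2 | h(i). Then
h(i+1) − 12·h(i) = (2·12^(i+1) + 5·2^(i+1)) − 12·(2·12^i + 5·2^i) = (5)·2^i·(2 − 12) = (-50)·2^i. Since 2 | h(i) by the inductive hypothesis, 2 | 12·h(i); and 2 | -50 since -50 = 2·-25. Therefore 2 | h(i+1).
By induction, the statement is established for all n ≥ 1.
Therefore the largest such d is 2.

d = 2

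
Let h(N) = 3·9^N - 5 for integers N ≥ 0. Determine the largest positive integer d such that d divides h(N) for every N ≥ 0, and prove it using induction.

d = 2

Computing the first values: h(0) = -2 and h(1) = 22; gcd(-2, 22) = 2, so d ≤ 2.
We prove 2 | 3·9^N - 5 for all N ≥ 0 by induction on N.
Base step (N = 0): h(0) = -2 = 2·(-1), so 2 | h(0).
For the inductive step, assume it holds for an arbitrary p ≥ 0, i.e. 2 | h(p). Then
h(p+1) = 3·9^(p+1) - 5 = 9·(3·9^p - 5) + 40 = 9·h(p) + 40. The first term is divisible by 2 by the inductive hypothesis, and 40 is divisible by 2. Hence 2 | h(p+1).
Hence, by induction on N, the claim holds for every N ≥ 0.
Therefore the largest such d is 2.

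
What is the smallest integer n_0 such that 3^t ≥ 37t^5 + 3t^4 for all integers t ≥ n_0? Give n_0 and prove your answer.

At t = 15: 14348907 < 28248750, so the inequality fails and n_0 ≥ 16. We prove 3^t ≥ 37t^5 + 3t^4 for all t ≥ 16.
When t = 16: 3^t = 43046721 and 37t^5 + 3t^4 = 38993920, so 43046721 ≥ 38993920.
Suppose the result is true for t = m, so 3^m ≥ 37m^5 + 3m^4.
Then 3^(m + 1) = 3·(3^m) ≥ 3·(37m^5 + 3m^4).
Also, for m ≥ 16 we have 3·(37m^5 + 3m^4) ≥ 37(m+1)^5 + 3(m+1)^4, since 3·(37m^5 + 3m^4) − (37(m+1)^5 + 3(m+1)^4) = 74m^5 - 179m^4 - 382m^3 - 388m^2 - 197m - 40, which is nonnegative for all m ≥ 16.
Combining, 3^(m + 1) ≥ 37(m+1)^5 + 3(m+1)^4.
By the principle of mathematical induction, the result holds for all t ≥ 16.
Hence the smallest such n_0 is 16.

n_0 = 16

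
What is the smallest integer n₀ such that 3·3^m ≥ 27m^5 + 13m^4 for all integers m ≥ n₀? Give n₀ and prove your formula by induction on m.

At m = 14: 14348907 < 15020656, so the inequality fails and n₀ ≥ 15. We prove 3·3^m ≥ 27m^5 + 13m^4 for all m ≥ 15.
When m = 15: 3·3^m = 43046721 and 27m^5 + 13m^4 = 21161250, so 43046721 ≥ 21161250.
For the inductive step, assume it holds for an arbitrary k ≥ 15, so 3·3^k ≥ 27k^5 + 13k^4.
Then 3·3^(k + 1) = 3·(3·3^k) ≥ 3·(27k^5 + 13k^4).
Also, for k ≥ 15 we have 3·(27k^5 + 13k^4) ≥ 27(k+1)^5 + 13(k+1)^4, since 3·(27k^5 + 13k^4) − (27(k+1)^5 + 13(k+1)^4) = 54k^5 - 109k^4 - 322k^3 - 348k^2 - 187k - 40, which is nonnegative for all k ≥ 15.
Combining, 3·3^(k + 1) ≥ 27(k+1)^5 + 13(k+1)^4.
By the principle of mathematical induction, the result holds for all m ≥ 15.
Hence the smallest such n₀ is 15.

n₀ = 15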